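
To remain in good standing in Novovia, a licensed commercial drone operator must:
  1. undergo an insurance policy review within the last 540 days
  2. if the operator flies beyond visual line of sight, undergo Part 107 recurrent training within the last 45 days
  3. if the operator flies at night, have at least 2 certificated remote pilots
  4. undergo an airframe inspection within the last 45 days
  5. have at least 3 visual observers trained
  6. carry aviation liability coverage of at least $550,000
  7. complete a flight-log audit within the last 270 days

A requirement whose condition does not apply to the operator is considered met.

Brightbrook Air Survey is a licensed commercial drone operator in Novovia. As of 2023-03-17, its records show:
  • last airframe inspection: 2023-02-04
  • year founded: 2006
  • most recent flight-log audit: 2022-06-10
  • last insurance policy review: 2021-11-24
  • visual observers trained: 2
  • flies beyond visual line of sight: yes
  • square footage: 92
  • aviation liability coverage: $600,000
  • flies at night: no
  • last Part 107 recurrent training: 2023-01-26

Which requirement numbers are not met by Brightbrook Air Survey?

1. insurance policy review 478 days ago vs limit 540 → met
2. condition 'flies beyond visual line of sight' holds; Part 107 recurrent training 50 days ago vs limit 45 → not met
3. condition 'flies at night' does not hold → requirement n/a → met
4. airframe inspection 41 days ago vs limit 45 → met
5. visual observers trained 2 < 3 → not met
6. aviation liability coverage $600,000 ≥ $550,000 → met
7. flight-log audit 280 days ago vs limit 270 → not met
Not met: 2, 5, 7

2, 5, 7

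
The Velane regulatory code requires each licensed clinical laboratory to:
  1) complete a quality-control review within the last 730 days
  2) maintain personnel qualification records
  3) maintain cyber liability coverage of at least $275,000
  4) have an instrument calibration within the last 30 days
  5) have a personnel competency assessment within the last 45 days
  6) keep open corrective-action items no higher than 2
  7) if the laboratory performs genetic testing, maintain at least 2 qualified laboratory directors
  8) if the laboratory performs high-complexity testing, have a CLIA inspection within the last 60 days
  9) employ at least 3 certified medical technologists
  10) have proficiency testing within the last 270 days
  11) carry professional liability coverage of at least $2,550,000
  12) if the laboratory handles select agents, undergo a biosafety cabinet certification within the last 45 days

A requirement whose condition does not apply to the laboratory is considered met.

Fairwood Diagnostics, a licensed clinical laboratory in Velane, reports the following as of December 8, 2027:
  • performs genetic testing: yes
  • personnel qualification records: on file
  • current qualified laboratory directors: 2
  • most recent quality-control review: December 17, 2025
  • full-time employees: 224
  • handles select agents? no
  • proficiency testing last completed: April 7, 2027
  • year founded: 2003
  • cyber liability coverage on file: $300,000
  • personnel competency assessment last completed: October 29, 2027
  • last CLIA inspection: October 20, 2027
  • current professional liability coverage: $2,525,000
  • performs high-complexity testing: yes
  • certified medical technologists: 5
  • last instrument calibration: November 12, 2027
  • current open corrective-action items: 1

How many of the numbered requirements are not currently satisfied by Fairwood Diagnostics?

1. quality-control review 721 days ago vs limit 730 → met
2. personnel qualification records present → met
3. cyber liability coverage $300,000 ≥ $275,000 → met
4. instrument calibration 26 days ago vs limit 30 → met
5. personnel competency assessment 40 days ago vs limit 45 → met
6. open corrective-action items 1 ≤ 2 → met
7. condition 'performs genetic testing' holds; qualified laboratory directors 2 ≥ 2 → met
8. condition 'performs high-complexity testing' holds; CLIA inspection 49 days ago vs limit 60 → met
9. certified medical technologists 5 ≥ 3 → met
10. proficiency testing 245 days ago vs limit 270 → met
11. professional liability coverage $2,525,000 < $2,550,000 → not met
12. condition 'handles select agents' does not hold → requirement n/a → met
Not met: 1 of 12

1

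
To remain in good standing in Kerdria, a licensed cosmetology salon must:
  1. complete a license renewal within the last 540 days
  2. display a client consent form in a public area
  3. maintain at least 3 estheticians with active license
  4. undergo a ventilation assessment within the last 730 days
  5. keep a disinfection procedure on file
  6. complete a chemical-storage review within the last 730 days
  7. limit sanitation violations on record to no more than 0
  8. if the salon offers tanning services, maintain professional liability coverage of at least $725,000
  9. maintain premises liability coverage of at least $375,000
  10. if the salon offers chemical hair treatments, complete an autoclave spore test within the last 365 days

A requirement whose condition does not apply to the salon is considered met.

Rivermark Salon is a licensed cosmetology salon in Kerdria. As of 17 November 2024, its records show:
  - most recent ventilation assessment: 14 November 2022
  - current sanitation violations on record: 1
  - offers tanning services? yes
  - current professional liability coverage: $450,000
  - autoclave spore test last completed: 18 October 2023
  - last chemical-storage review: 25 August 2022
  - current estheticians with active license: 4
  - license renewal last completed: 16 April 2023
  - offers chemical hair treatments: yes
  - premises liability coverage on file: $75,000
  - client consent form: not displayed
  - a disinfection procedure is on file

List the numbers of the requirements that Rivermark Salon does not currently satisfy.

1, 2, 4, 6, 7, 8, 9, 10

1. license renewal 581 days ago vs limit 540 → not met
2. client consent form absent → not met
3. estheticians with active license 4 ≥ 3 → met
4. ventilation assessment 734 days ago vs limit 730 → not met
5. disinfection procedure present → met
6. chemical-storage review 815 days ago vs limit 730 → not met
7. sanitation violations on record 1 > 0 → not met
8. condition 'offers tanning services' holds; professional liability coverage $450,000 < $725,000 → not met
9. premises liability coverage $75,000 < $375,000 → not met
10. condition 'offers chemical hair treatments' holds; autoclave spore test 396 days ago vs limit 365 → not met
Not met: 1, 2, 4, 6, 7, 8, 9, 10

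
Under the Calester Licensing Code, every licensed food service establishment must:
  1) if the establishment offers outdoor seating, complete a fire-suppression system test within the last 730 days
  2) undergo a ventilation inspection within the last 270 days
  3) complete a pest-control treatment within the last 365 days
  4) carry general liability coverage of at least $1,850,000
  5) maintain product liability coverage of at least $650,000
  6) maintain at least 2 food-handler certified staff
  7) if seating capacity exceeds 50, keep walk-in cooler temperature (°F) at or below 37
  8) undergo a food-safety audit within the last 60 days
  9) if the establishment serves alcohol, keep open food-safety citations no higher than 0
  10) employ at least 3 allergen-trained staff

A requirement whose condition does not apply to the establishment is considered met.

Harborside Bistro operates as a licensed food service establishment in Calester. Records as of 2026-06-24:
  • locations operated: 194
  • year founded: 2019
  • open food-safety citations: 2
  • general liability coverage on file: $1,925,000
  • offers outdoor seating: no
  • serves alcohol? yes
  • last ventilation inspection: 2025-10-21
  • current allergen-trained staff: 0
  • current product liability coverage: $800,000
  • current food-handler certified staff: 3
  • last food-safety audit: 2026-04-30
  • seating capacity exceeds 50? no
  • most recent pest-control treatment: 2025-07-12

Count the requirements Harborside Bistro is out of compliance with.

2

1. condition 'offers outdoor seating' does not hold → requirement n/a → met
2. ventilation inspection 246 days ago vs limit 270 → met
3. pest-control treatment 347 days ago vs limit 365 → met
4. general liability coverage $1,925,000 ≥ $1,850,000 → met
5. product liability coverage $800,000 ≥ $650,000 → met
6. food-handler certified staff 3 ≥ 2 → met
7. condition 'seating capacity exceeds 50' does not hold → requirement n/a → met
8. food-safety audit 55 days ago vs limit 60 → met
9. condition 'serves alcohol' holds; open food-safety citations 2 > 0 → not met
10. allergen-trained staff 0 < 3 → not met
Not met: 2 of 10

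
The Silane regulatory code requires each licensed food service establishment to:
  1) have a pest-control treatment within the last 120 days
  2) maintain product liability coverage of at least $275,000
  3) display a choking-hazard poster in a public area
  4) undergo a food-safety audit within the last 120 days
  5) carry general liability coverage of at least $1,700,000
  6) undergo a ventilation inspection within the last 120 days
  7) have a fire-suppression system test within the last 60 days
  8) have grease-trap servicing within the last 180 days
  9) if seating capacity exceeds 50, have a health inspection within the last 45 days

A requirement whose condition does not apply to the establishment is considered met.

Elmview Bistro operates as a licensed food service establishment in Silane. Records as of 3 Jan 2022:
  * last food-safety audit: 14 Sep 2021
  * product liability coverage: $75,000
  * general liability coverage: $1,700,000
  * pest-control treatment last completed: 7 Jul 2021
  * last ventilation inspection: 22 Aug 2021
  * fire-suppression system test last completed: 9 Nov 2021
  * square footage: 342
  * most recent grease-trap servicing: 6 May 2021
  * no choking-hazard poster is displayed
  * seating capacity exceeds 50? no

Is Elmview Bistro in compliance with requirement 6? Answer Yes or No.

6. ventilation inspection 134 days ago vs limit 120 → not met

No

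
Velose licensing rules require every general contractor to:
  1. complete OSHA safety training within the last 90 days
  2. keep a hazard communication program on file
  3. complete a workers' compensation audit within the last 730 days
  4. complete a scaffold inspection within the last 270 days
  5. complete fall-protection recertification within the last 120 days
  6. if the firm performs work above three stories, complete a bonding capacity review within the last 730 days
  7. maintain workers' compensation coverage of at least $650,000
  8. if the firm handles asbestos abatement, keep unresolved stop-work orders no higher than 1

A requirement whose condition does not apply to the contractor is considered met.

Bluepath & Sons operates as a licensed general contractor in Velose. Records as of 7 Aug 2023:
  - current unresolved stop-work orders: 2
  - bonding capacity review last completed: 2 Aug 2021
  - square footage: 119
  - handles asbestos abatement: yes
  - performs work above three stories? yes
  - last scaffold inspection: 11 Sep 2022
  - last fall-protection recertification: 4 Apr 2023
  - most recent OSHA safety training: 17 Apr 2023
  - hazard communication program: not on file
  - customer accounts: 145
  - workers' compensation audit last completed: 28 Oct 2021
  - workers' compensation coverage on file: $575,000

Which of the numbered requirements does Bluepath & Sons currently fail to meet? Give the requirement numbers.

1. OSHA safety training 112 days ago vs limit 90 → not met
2. hazard communication program absent → not met
3. workers' compensation audit 648 days ago vs limit 730 → met
4. scaffold inspection 330 days ago vs limit 270 → not met
5. fall-protection recertification 125 days ago vs limit 120 → not met
6. condition 'performs work above three stories' holds; bonding capacity review 735 days ago vs limit 730 → not met
7. workers' compensation coverage $575,000 < $650,000 → not met
8. condition 'handles asbestos abatement' holds; unresolved stop-work orders 2 > 1 → not met
Not met: 1, 2, 4, 5, 6, 7, 8

1, 2, 4, 5, 6, 7, 8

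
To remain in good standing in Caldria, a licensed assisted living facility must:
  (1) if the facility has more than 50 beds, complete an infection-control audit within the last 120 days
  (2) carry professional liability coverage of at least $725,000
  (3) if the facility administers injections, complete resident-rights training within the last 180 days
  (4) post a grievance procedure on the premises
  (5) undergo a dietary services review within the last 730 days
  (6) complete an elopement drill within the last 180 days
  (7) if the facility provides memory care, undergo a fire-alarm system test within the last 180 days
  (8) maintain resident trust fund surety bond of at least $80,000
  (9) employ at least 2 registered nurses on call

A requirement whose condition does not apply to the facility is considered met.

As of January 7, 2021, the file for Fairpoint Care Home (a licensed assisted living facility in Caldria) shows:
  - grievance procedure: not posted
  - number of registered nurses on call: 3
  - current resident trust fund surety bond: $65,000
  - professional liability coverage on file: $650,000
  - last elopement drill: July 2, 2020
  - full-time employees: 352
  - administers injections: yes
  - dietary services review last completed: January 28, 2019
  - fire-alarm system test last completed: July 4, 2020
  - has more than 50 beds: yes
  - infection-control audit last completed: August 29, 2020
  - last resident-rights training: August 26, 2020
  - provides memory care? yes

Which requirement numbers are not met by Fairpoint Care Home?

1. condition 'has more than 50 beds' holds; infection-control audit 131 days ago vs limit 120 → not met
2. professional liability coverage $650,000 < $725,000 → not met
3. condition 'administers injections' holds; resident-rights training 134 days ago vs limit 180 → met
4. grievance procedure absent → not met
5. dietary services review 710 days ago vs limit 730 → met
6. elopement drill 189 days ago vs limit 180 → not met
7. condition 'provides memory care' holds; fire-alarm system test 187 days ago vs limit 180 → not met
8. resident trust fund surety bond $65,000 < $80,000 → not met
9. registered nurses on call 3 ≥ 2 → met
Not met: 1, 2, 4, 6, 7, 8

1, 2, 4, 6, 7, 8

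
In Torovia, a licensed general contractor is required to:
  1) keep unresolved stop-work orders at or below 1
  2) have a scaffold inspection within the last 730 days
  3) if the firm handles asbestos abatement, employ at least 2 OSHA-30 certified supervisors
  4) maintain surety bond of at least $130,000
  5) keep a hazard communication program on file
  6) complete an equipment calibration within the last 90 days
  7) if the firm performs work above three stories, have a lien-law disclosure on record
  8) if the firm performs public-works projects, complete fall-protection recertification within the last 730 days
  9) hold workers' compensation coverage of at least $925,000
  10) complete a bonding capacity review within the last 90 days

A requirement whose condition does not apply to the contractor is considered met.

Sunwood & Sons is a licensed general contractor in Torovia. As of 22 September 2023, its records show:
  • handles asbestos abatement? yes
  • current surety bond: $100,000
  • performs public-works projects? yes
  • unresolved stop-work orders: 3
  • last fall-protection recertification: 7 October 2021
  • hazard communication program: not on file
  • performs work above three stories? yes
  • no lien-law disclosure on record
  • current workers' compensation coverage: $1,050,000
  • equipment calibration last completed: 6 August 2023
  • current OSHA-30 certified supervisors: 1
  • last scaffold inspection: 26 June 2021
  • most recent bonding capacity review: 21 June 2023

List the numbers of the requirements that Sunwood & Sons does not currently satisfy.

1, 2, 3, 4, 5, 7, 10

1. unresolved stop-work orders 3 > 1 → not met
2. scaffold inspection 818 days ago vs limit 730 → not met
3. condition 'handles asbestos abatement' holds; OSHA-30 certified supervisors 1 < 2 → not met
4. surety bond $100,000 < $130,000 → not met
5. hazard communication program absent → not met
6. equipment calibration 47 days ago vs limit 90 → met
7. condition 'performs work above three stories' holds; lien-law disclosure absent → not met
8. condition 'performs public-works projects' holds; fall-protection recertification 715 days ago vs limit 730 → met
9. workers' compensation coverage $1,050,000 ≥ $925,000 → met
10. bonding capacity review 93 days ago vs limit 90 → not met
Not met: 1, 2, 3, 4, 5, 7, 10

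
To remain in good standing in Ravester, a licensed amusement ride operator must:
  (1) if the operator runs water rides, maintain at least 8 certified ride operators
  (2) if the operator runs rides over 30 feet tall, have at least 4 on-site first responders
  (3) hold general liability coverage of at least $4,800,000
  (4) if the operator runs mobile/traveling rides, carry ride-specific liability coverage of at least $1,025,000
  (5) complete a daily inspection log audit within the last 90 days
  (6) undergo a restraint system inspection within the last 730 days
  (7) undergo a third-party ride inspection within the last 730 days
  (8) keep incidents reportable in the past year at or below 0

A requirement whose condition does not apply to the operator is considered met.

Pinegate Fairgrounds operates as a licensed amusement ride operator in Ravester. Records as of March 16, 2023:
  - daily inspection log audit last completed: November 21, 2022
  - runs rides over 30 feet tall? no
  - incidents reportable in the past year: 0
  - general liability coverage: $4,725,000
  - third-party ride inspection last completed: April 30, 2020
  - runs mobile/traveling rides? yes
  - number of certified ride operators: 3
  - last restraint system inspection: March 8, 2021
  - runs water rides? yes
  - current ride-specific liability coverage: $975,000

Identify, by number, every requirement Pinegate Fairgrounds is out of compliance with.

1, 3, 4, 5, 6, 7

1. condition 'runs water rides' holds; certified ride operators 3 < 8 → not met
2. condition 'runs rides over 30 feet tall' does not hold → requirement n/a → met
3. general liability coverage $4,725,000 < $4,800,000 → not met
4. condition 'runs mobile/traveling rides' holds; ride-specific liability coverage $975,000 < $1,025,000 → not met
5. daily inspection log audit 115 days ago vs limit 90 → not met
6. restraint system inspection 738 days ago vs limit 730 → not met
7. third-party ride inspection 1050 days ago vs limit 730 → not met
8. incidents reportable in the past year 0 ≤ 0 → met
Not met: 1, 3, 4, 5, 6, 7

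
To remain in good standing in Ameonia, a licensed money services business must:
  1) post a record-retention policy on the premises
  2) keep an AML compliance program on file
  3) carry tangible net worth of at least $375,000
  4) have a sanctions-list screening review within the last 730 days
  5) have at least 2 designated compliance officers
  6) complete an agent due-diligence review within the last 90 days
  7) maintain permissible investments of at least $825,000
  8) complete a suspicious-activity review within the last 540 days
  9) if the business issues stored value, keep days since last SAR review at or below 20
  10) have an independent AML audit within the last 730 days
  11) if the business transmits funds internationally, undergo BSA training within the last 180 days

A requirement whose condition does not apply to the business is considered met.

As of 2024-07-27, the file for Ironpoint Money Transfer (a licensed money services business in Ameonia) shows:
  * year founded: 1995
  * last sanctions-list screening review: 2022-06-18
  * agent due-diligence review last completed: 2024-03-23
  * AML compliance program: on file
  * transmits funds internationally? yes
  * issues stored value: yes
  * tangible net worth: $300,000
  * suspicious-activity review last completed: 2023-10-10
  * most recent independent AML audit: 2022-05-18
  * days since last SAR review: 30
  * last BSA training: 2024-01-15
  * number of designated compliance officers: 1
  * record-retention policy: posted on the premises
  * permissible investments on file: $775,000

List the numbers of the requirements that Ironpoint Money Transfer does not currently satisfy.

3, 4, 5, 6, 7, 9, 10, 11

1. record-retention policy present → met
2. AML compliance program present → met
3. tangible net worth $300,000 < $375,000 → not met
4. sanctions-list screening review 770 days ago vs limit 730 → not met
5. designated compliance officers 1 < 2 → not met
6. agent due-diligence review 126 days ago vs limit 90 → not met
7. permissible investments $775,000 < $825,000 → not met
8. suspicious-activity review 291 days ago vs limit 540 → met
9. condition 'issues stored value' holds; days since last SAR review 30 > 20 → not met
10. independent AML audit 801 days ago vs limit 730 → not met
11. condition 'transmits funds internationally' holds; BSA training 194 days ago vs limit 180 → not met
Not met: 3, 4, 5, 6, 7, 9, 10, 11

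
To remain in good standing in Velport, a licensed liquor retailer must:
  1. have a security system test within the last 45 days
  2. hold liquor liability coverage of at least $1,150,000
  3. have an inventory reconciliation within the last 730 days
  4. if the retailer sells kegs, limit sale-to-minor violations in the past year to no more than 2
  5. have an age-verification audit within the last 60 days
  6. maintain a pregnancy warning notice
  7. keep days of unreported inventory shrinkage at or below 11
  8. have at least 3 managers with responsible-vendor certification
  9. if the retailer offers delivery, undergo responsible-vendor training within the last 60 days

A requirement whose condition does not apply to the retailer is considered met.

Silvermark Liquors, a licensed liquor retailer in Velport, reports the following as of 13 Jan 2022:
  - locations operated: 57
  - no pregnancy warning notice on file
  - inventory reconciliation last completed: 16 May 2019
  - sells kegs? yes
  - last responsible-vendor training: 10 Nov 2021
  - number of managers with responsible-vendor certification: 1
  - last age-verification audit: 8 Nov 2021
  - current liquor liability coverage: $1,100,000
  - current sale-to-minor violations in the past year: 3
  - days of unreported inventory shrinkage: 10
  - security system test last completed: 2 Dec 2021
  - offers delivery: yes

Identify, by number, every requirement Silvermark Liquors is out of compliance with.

1. security system test 42 days ago vs limit 45 → met
2. liquor liability coverage $1,100,000 < $1,150,000 → not met
3. inventory reconciliation 973 days ago vs limit 730 → not met
4. condition 'sells kegs' holds; sale-to-minor violations in the past year 3 > 2 → not met
5. age-verification audit 66 days ago vs limit 60 → not met
6. pregnancy warning notice absent → not met
7. days of unreported inventory shrinkage 10 ≤ 11 → met
8. managers with responsible-vendor certification 1 < 3 → not met
9. condition 'offers delivery' holds; responsible-vendor training 64 days ago vs limit 60 → not met
Not met: 2, 3, 4, 5, 6, 8, 9

2, 3, 4, 5, 6, 8, 9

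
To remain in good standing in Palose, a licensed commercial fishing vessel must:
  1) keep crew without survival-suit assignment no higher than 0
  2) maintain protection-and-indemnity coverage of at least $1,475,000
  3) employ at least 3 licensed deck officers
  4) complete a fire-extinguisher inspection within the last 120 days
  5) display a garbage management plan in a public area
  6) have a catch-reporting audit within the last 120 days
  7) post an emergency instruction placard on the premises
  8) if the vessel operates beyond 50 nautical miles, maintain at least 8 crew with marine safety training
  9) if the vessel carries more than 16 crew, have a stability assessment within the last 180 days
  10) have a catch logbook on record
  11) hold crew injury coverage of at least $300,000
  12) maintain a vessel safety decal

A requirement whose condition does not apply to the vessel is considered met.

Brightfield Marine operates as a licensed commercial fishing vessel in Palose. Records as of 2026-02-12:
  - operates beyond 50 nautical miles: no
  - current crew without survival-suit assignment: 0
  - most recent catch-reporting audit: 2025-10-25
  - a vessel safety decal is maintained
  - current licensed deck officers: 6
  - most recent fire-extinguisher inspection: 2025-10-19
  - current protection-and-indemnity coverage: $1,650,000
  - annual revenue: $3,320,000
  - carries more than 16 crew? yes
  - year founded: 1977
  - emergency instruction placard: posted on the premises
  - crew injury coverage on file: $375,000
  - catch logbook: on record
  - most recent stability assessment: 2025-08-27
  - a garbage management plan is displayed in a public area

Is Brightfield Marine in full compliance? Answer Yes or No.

Yes

1. crew without survival-suit assignment 0 ≤ 0 → met
2. protection-and-indemnity coverage $1,650,000 ≥ $1,475,000 → met
3. licensed deck officers 6 ≥ 3 → met
4. fire-extinguisher inspection 116 days ago vs limit 120 → met
5. garbage management plan present → met
6. catch-reporting audit 110 days ago vs limit 120 → met
7. emergency instruction placard present → met
8. condition 'operates beyond 50 nautical miles' does not hold → requirement n/a → met
9. condition 'carries more than 16 crew' holds; stability assessment 169 days ago vs limit 180 → met
10. catch logbook present → met
11. crew injury coverage $375,000 ≥ $300,000 → met
12. vessel safety decal present → met
All met.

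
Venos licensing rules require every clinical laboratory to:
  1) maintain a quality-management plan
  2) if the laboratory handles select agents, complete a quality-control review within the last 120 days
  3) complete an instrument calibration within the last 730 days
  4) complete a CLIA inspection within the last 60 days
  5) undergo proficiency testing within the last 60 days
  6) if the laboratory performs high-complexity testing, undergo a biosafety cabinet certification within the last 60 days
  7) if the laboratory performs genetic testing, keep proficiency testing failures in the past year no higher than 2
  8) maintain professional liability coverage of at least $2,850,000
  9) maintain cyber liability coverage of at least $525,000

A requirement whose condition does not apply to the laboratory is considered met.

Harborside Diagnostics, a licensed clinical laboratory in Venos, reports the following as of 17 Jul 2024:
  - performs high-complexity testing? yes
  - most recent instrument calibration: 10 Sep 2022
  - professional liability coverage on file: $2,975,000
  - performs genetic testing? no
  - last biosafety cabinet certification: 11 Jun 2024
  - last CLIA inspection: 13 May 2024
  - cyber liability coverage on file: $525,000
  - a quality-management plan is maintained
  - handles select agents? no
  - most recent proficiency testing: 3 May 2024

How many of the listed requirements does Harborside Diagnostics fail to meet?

1. quality-management plan present → met
2. condition 'handles select agents' does not hold → requirement n/a → met
3. instrument calibration 676 days ago vs limit 730 → met
4. CLIA inspection 65 days ago vs limit 60 → not met
5. proficiency testing 75 days ago vs limit 60 → not met
6. condition 'performs high-complexity testing' holds; biosafety cabinet certification 36 days ago vs limit 60 → met
7. condition 'performs genetic testing' does not hold → requirement n/a → met
8. professional liability coverage $2,975,000 ≥ $2,850,000 → met
9. cyber liability coverage $525,000 ≥ $525,000 → met
Not met: 2 of 9

2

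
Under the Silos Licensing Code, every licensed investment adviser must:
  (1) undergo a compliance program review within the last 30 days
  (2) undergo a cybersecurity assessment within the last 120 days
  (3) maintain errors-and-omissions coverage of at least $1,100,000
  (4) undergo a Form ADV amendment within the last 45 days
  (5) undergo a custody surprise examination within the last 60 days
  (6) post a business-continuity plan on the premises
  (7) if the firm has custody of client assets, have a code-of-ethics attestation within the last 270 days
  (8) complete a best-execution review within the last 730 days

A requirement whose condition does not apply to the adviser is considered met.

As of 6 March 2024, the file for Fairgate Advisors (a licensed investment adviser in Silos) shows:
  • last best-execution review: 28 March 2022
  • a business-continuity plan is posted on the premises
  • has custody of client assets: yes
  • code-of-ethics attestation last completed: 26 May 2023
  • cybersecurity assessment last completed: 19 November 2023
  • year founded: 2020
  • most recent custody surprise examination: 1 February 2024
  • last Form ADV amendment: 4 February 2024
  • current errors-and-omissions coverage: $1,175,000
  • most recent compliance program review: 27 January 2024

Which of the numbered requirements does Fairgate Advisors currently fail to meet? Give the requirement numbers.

1. compliance program review 39 days ago vs limit 30 → not met
2. cybersecurity assessment 108 days ago vs limit 120 → met
3. errors-and-omissions coverage $1,175,000 ≥ $1,100,000 → met
4. Form ADV amendment 31 days ago vs limit 45 → met
5. custody surprise examination 34 days ago vs limit 60 → met
6. business-continuity plan present → met
7. condition 'has custody of client assets' holds; code-of-ethics attestation 285 days ago vs limit 270 → not met
8. best-execution review 709 days ago vs limit 730 → met
Not met: 1, 7

1, 7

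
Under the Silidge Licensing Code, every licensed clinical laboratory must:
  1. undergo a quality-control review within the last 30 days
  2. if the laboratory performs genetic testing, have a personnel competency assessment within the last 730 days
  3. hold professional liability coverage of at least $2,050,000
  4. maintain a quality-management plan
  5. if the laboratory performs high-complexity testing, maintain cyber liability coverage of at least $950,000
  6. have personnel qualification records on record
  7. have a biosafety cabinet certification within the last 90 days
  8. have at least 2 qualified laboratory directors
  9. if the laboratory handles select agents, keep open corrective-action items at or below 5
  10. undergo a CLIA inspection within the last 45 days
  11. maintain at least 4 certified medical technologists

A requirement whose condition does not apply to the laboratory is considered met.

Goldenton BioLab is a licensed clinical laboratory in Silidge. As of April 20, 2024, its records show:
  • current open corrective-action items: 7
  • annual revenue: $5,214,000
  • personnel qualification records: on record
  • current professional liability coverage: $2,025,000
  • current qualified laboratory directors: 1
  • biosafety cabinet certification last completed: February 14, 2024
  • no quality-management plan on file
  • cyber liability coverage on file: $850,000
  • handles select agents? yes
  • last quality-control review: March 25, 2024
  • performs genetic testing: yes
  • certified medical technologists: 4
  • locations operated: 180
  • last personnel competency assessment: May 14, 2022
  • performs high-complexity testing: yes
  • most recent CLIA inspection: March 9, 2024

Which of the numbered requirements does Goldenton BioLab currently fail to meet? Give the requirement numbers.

3, 4, 5, 8, 9

1. quality-control review 26 days ago vs limit 30 → met
2. condition 'performs genetic testing' holds; personnel competency assessment 707 days ago vs limit 730 → met
3. professional liability coverage $2,025,000 < $2,050,000 → not met
4. quality-management plan absent → not met
5. condition 'performs high-complexity testing' holds; cyber liability coverage $850,000 < $950,000 → not met
6. personnel qualification records present → met
7. biosafety cabinet certification 66 days ago vs limit 90 → met
8. qualified laboratory directors 1 < 2 → not met
9. condition 'handles select agents' holds; open corrective-action items 7 > 5 → not met
10. CLIA inspection 42 days ago vs limit 45 → met
11. certified medical technologists 4 ≥ 4 → met
Not met: 3, 4, 5, 8, 9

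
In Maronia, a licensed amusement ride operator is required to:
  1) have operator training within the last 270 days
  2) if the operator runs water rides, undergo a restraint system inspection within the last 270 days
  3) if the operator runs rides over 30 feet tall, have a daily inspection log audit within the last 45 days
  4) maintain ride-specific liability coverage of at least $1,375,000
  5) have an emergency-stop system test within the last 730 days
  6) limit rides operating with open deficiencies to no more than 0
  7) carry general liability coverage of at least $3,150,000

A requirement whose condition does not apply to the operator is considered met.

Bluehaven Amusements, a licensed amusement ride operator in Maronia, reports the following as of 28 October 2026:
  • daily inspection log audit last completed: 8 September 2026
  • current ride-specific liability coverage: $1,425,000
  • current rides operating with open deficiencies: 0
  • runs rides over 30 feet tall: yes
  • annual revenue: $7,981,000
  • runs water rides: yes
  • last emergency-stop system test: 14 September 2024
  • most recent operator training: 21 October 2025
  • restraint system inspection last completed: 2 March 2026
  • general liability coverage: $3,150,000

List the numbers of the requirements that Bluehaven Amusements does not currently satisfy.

1, 3, 5

1. operator training 372 days ago vs limit 270 → not met
2. condition 'runs water rides' holds; restraint system inspection 240 days ago vs limit 270 → met
3. condition 'runs rides over 30 feet tall' holds; daily inspection log audit 50 days ago vs limit 45 → not met
4. ride-specific liability coverage $1,425,000 ≥ $1,375,000 → met
5. emergency-stop system test 774 days ago vs limit 730 → not met
6. rides operating with open deficiencies 0 ≤ 0 → met
7. general liability coverage $3,150,000 ≥ $3,150,000 → met
Not met: 1, 3, 5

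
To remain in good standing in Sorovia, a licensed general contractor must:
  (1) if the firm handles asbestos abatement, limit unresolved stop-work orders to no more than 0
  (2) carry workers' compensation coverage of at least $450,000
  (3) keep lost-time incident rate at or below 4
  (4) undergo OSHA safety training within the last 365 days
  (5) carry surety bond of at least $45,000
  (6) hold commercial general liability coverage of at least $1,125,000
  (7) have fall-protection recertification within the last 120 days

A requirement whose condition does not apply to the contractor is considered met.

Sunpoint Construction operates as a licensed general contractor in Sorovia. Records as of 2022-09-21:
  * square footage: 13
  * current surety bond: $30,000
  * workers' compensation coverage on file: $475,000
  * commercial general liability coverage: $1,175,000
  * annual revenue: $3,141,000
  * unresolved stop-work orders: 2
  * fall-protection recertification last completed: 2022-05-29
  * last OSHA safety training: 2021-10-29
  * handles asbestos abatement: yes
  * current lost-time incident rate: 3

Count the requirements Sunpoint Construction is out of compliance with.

1. condition 'handles asbestos abatement' holds; unresolved stop-work orders 2 > 0 → not met
2. workers' compensation coverage $475,000 ≥ $450,000 → met
3. lost-time incident rate 3 ≤ 4 → met
4. OSHA safety training 327 days ago vs limit 365 → met
5. surety bond $30,000 < $45,000 → not met
6. commercial general liability coverage $1,175,000 ≥ $1,125,000 → met
7. fall-protection recertification 115 days ago vs limit 120 → met
Not met: 2 of 7

2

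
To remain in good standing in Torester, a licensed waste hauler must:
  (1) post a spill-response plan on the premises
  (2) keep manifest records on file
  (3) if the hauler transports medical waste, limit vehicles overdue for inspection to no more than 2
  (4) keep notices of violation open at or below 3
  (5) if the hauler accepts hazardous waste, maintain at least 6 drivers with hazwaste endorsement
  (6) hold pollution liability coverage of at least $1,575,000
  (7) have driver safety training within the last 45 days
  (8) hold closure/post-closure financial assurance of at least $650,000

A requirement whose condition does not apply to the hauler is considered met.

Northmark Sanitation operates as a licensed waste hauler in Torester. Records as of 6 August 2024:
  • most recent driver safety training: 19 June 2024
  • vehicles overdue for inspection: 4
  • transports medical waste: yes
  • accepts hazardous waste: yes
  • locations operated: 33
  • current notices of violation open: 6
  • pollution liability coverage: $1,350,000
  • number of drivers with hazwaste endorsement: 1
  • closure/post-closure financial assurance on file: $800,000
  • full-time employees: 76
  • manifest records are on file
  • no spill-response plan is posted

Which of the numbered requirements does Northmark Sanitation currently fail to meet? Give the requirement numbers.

1, 3, 4, 5, 6, 7

1. spill-response plan absent → not met
2. manifest records present → met
3. condition 'transports medical waste' holds; vehicles overdue for inspection 4 > 2 → not met
4. notices of violation open 6 > 3 → not met
5. condition 'accepts hazardous waste' holds; drivers with hazwaste endorsement 1 < 6 → not met
6. pollution liability coverage $1,350,000 < $1,575,000 → not met
7. driver safety training 48 days ago vs limit 45 → not met
8. closure/post-closure financial assurance $800,000 ≥ $650,000 → met
Not met: 1, 3, 4, 5, 6, 7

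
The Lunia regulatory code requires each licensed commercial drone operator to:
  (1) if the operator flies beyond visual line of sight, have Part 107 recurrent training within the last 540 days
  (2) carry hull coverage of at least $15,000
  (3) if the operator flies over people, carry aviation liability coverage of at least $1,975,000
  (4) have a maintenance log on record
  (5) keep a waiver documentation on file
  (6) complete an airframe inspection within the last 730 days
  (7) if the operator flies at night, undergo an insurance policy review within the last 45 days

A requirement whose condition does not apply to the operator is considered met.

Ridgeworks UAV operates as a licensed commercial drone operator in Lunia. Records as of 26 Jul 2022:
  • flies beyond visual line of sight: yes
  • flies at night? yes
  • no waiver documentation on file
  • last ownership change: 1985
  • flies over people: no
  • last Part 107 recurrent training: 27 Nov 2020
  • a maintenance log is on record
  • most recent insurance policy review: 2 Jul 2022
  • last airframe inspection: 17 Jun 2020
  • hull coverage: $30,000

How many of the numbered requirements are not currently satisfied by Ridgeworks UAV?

1. condition 'flies beyond visual line of sight' holds; Part 107 recurrent training 606 days ago vs limit 540 → not met
2. hull coverage $30,000 ≥ $15,000 → met
3. condition 'flies over people' does not hold → requirement n/a → met
4. maintenance log present → met
5. waiver documentation absent → not met
6. airframe inspection 769 days ago vs limit 730 → not met
7. condition 'flies at night' holds; insurance policy review 24 days ago vs limit 45 → met
Not met: 3 of 7

3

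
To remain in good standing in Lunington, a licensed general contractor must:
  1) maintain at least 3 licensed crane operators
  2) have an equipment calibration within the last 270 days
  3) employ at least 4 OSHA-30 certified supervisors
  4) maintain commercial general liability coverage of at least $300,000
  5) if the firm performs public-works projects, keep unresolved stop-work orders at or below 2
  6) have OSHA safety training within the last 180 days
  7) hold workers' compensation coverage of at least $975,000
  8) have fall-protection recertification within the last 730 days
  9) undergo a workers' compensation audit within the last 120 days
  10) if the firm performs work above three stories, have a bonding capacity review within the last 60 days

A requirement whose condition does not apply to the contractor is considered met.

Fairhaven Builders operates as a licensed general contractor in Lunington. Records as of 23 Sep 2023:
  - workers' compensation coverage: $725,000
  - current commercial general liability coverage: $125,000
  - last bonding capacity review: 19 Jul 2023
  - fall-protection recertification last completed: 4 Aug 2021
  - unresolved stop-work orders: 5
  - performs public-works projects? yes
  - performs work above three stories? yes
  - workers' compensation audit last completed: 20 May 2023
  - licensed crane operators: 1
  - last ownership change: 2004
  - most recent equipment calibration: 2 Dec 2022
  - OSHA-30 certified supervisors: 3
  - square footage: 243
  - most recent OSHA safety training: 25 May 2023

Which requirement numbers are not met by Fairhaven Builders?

1, 2, 3, 4, 5, 7, 8, 9, 10

1. licensed crane operators 1 < 3 → not met
2. equipment calibration 295 days ago vs limit 270 → not met
3. OSHA-30 certified supervisors 3 < 4 → not met
4. commercial general liability coverage $125,000 < $300,000 → not met
5. condition 'performs public-works projects' holds; unresolved stop-work orders 5 > 2 → not met
6. OSHA safety training 121 days ago vs limit 180 → met
7. workers' compensation coverage $725,000 < $975,000 → not met
8. fall-protection recertification 780 days ago vs limit 730 → not met
9. workers' compensation audit 126 days ago vs limit 120 → not met
10. condition 'performs work above three stories' holds; bonding capacity review 66 days ago vs limit 60 → not met
Not met: 1, 2, 3, 4, 5, 7, 8, 9, 10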